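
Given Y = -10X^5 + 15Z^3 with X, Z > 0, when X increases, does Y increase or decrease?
Y decreases

Taking the partial derivative:
∂Y/∂X = -50X^4

∂Y/∂X = -50X^4 < 0 (assuming positive values)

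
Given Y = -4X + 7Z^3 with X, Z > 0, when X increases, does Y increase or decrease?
Y decreases

Taking the partial derivative:
∂Y/∂X = -4

∂Y/∂X = -4 < 0 (assuming positive values)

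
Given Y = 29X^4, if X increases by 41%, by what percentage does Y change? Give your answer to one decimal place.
295.3%

For Y = 29X^4:
If X → X(1 + 0.41)
Then Y → Y · (1 + 0.41)^4
     ≈ Y · 3.9525

Percentage change = ((1 + 0.41)^4 − 1) × 100% ≈ 295.3%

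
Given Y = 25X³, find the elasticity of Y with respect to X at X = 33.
Elasticity = 3

Elasticity = (dY/dX) · (X/Y)

dY/dX = 75·X²
At X = 33: dY/dX = 81675, Y = 898425

Elasticity = 81675 · (33 / 898425) = 3

Interpretation: for a small percentage change in X, the percentage change in Y is approximately 3.00 times as large.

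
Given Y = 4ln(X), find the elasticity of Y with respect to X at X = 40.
Elasticity = 1/ln(40) ≈ 0.2711

Elasticity = (dY/dX) · (X/Y)

dY/dX = 4/X
At X = 40: dY/dX = 1/10, Y = 4·ln(40)

Elasticity = (1/10) · (40 / (4·ln(40))) = 1/ln(40) ≈ 0.2711

Interpretation: for a small percentage change in X, the percentage change in Y is approximately 0.27 times as large.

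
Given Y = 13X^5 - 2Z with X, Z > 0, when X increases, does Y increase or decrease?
Y increases

Taking the partial derivative:
∂Y/∂X = 65X^4

∂Y/∂X = 65X^4 > 0 (assuming positive values)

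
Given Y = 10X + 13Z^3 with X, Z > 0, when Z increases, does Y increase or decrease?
Y increases

Taking the partial derivative:
∂Y/∂Z = 39Z^2

∂Y/∂Z = 39Z^2 > 0 (assuming positive values)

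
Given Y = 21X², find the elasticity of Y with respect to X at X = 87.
Elasticity = 2

Elasticity = (dY/dX) · (X/Y)

dY/dX = 42·X
At X = 87: dY/dX = 3654, Y = 158949

Elasticity = 3654 · (87 / 158949) = 2

Interpretation: for a small percentage change in X, the percentage change in Y is approximately 2.00 times as large.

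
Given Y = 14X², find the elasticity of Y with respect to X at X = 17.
Elasticity = 2

Elasticity = (dY/dX) · (X/Y)

dY/dX = 28·X
At X = 17: dY/dX = 476, Y = 4046

Elasticity = 476 · (17 / 4046) = 2

Interpretation: for a small percentage change in X, the percentage change in Y is approximately 2.00 times as large.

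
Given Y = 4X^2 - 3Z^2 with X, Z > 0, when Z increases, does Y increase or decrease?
Y decreases

Taking the partial derivative:
∂Y/∂Z = -6Z

∂Y/∂Z = -6Z < 0 (assuming positive values)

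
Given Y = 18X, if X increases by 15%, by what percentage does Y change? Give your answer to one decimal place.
15.0%

For Y = 18X:
If X → X(1 + 0.15)
Then Y → Y · (1 + 0.15)^1
     = Y · 1.1500

Percentage change = ((1 + 0.15)^1 − 1) × 100% = 15.0%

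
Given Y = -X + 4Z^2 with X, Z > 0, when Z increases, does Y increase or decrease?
Y increases

Taking the partial derivative:
∂Y/∂Z = 8Z

∂Y/∂Z = 8Z > 0 (assuming positive values)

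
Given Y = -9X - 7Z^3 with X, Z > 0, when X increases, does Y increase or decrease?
Y decreases

Taking the partial derivative:
∂Y/∂X = -9

∂Y/∂X = -9 < 0 (assuming positive values)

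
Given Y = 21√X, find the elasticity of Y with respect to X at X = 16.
Elasticity = 1/2

Elasticity = (dY/dX) · (X/Y)

dY/dX = 21/(2·√X)
At X = 16: dY/dX = 21/8, Y = 84

Elasticity = (21/8) · (16 / 84) = 1/2

Interpretation: for a small percentage change in X, the percentage change in Y is approximately 0.50 times as large.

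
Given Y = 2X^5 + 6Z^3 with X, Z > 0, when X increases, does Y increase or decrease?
Y increases

Taking the partial derivative:
∂Y/∂X = 10X^4

∂Y/∂X = 10X^4 > 0 (assuming positive values)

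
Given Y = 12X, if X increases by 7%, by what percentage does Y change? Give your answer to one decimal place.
7.0%

For Y = 12X:
If X → X(1 + 0.07)
Then Y → Y · (1 + 0.07)^1
     = Y · 1.0700

Percentage change = ((1 + 0.07)^1 − 1) × 100% = 7.0%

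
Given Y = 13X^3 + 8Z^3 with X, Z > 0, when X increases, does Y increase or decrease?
Y increases

Taking the partial derivative:
∂Y/∂X = 39X^2

∂Y/∂X = 39X^2 > 0 (assuming positive values)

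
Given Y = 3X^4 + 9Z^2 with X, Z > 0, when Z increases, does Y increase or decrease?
Y increases

Taking the partial derivative:
∂Y/∂Z = 18Z

∂Y/∂Z = 18Z > 0 (assuming positive values)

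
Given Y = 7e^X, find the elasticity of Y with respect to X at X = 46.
Elasticity = 46

Elasticity = (dY/dX) · (X/Y)

dY/dX = 7·e^X
At X = 46: dY/dX = 7·e^46, Y = 7·e^46

Elasticity = (7·e^46) · (46 / (7·e^46)) = 46

Interpretation: for a small percentage change in X, the percentage change in Y is approximately 46.00 times as large.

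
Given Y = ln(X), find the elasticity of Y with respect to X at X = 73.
Elasticity = 1/ln(73) ≈ 0.2331

Elasticity = (dY/dX) · (X/Y)

dY/dX = 1/X
At X = 73: dY/dX = 1/73, Y = ln(73)

Elasticity = (1/73) · (73 / (ln(73))) = 1/ln(73) ≈ 0.2331

Interpretation: for a small percentage change in X, the percentage change in Y is approximately 0.23 times as large.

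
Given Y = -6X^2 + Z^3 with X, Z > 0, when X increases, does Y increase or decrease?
Y decreases

Taking the partial derivative:
∂Y/∂X = -12X

∂Y/∂X = -12X < 0 (assuming positive values)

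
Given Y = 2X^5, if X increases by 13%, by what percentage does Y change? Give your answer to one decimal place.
84.2%

For Y = 2X^5:
If X → X(1 + 0.13)
Then Y → Y · (1 + 0.13)^5
     ≈ Y · 1.8424

Percentage change = ((1 + 0.13)^5 − 1) × 100% ≈ 84.2%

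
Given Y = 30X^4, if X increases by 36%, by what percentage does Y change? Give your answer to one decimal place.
242.1%

For Y = 30X^4:
If X → X(1 + 0.36)
Then Y → Y · (1 + 0.36)^4
     ≈ Y · 3.4210

Percentage change = ((1 + 0.36)^4 − 1) × 100% ≈ 242.1%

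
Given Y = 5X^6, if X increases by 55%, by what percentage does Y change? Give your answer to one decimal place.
1286.7%

For Y = 5X^6:
If X → X(1 + 0.55)
Then Y → Y · (1 + 0.55)^6
     ≈ Y · 13.8672

Percentage change = ((1 + 0.55)^6 − 1) × 100% ≈ 1286.7%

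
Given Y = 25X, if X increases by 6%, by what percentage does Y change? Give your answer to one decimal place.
6.0%

For Y = 25X:
If X → X(1 + 0.06)
Then Y → Y · (1 + 0.06)^1
     = Y · 1.0600

Percentage change = ((1 + 0.06)^1 − 1) × 100% = 6.0%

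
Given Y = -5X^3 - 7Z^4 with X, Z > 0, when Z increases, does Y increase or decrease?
Y decreases

Taking the partial derivative:
∂Y/∂Z = -28Z^3

∂Y/∂Z = -28Z^3 < 0 (assuming positive values)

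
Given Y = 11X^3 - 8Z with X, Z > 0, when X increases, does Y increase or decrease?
Y increases

Taking the partial derivative:
∂Y/∂X = 33X^2

∂Y/∂X = 33X^2 > 0 (assuming positive values)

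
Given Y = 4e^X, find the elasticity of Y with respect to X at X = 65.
Elasticity = 65

Elasticity = (dY/dX) · (X/Y)

dY/dX = 4·e^X
At X = 65: dY/dX = 4·e^65, Y = 4·e^65

Elasticity = (4·e^65) · (65 / (4·e^65)) = 65

Interpretation: for a small percentage change in X, the percentage change in Y is approximately 65.00 times as large.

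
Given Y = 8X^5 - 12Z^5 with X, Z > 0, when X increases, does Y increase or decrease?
Y increases

Taking the partial derivative:
∂Y/∂X = 40X^4

∂Y/∂X = 40X^4 > 0 (assuming positive values)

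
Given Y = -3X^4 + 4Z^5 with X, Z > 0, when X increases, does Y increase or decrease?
Y decreases

Taking the partial derivative:
∂Y/∂X = -12X^3

∂Y/∂X = -12X^3 < 0 (assuming positive values)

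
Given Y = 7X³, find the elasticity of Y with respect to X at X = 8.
Elasticity = 3

Elasticity = (dY/dX) · (X/Y)

dY/dX = 21·X²
At X = 8: dY/dX = 1344, Y = 3584

Elasticity = 1344 · (8 / 3584) = 3

Interpretation: for a small percentage change in X, the percentage change in Y is approximately 3.00 times as large.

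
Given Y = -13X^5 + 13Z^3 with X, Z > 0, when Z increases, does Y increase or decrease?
Y increases

Taking the partial derivative:
∂Y/∂Z = 39Z^2

∂Y/∂Z = 39Z^2 > 0 (assuming positive values)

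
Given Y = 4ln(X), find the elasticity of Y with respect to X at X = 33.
Elasticity = 1/ln(33) ≈ 0.2860

Elasticity = (dY/dX) · (X/Y)

dY/dX = 4/X
At X = 33: dY/dX = 4/33, Y = 4·ln(33)

Elasticity = (4/33) · (33 / (4·ln(33))) = 1/ln(33) ≈ 0.2860

Interpretation: for a small percentage change in X, the percentage change in Y is approximately 0.29 times as large.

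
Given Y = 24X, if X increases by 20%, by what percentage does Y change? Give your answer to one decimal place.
20.0%

For Y = 24X:
If X → X(1 + 0.2)
Then Y → Y · (1 + 0.2)^1
     = Y · 1.2000

Percentage change = ((1 + 0.2)^1 − 1) × 100% = 20.0%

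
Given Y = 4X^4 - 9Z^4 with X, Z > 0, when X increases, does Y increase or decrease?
Y increases

Taking the partial derivative:
∂Y/∂X = 16X^3

∂Y/∂X = 16X^3 > 0 (assuming positive values)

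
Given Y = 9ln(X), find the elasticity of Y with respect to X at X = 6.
Elasticity = 1/ln(6) ≈ 0.5581

Elasticity = (dY/dX) · (X/Y)

dY/dX = 9/X
At X = 6: dY/dX = 3/2, Y = 9·ln(6)

Elasticity = (3/2) · (6 / (9·ln(6))) = 1/ln(6) ≈ 0.5581

Interpretation: for a small percentage change in X, the percentage change in Y is approximately 0.56 times as large.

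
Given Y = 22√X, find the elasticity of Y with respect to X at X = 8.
Elasticity = 1/2

Elasticity = (dY/dX) · (X/Y)

dY/dX = 11/√X
At X = 8: dY/dX = 11·√2/4, Y = 44·√2

Elasticity = (11·√2/4) · (8 / (44·√2)) = 1/2

Interpretation: for a small percentage change in X, the percentage change in Y is approximately 0.50 times as large.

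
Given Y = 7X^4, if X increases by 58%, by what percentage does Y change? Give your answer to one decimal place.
523.2%

For Y = 7X^4:
If X → X(1 + 0.58)
Then Y → Y · (1 + 0.58)^4
     ≈ Y · 6.2320

Percentage change = ((1 + 0.58)^4 − 1) × 100% ≈ 523.2%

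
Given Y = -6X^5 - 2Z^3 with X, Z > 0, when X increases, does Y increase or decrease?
Y decreases

Taking the partial derivative:
∂Y/∂X = -30X^4

∂Y/∂X = -30X^4 < 0 (assuming positive values)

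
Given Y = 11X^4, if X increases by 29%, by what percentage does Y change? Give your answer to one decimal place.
176.9%

For Y = 11X^4:
If X → X(1 + 0.29)
Then Y → Y · (1 + 0.29)^4
     ≈ Y · 2.7692

Percentage change = ((1 + 0.29)^4 − 1) × 100% ≈ 176.9%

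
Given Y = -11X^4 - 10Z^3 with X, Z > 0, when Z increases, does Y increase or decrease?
Y decreases

Taking the partial derivative:
∂Y/∂Z = -30Z^2

∂Y/∂Z = -30Z^2 < 0 (assuming positive values)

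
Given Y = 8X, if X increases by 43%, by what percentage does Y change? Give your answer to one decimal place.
43.0%

For Y = 8X:
If X → X(1 + 0.43)
Then Y → Y · (1 + 0.43)^1
     = Y · 1.4300

Percentage change = ((1 + 0.43)^1 − 1) × 100% = 43.0%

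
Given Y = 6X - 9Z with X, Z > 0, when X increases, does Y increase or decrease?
Y increases

Taking the partial derivative:
∂Y/∂X = 6

∂Y/∂X = 6 > 0 (assuming positive values)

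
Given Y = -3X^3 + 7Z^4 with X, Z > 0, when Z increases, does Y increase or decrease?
Y increases

Taking the partial derivative:
∂Y/∂Z = 28Z^3

∂Y/∂Z = 28Z^3 > 0 (assuming positive values)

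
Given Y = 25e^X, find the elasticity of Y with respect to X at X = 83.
Elasticity = 83

Elasticity = (dY/dX) · (X/Y)

dY/dX = 25·e^X
At X = 83: dY/dX = 25·e^83, Y = 25·e^83

Elasticity = (25·e^83) · (83 / (25·e^83)) = 83

Interpretation: for a small percentage change in X, the percentage change in Y is approximately 83.00 times as large.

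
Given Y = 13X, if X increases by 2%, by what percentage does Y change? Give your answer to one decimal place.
2.0%

For Y = 13X:
If X → X(1 + 0.02)
Then Y → Y · (1 + 0.02)^1
     = Y · 1.0200

Percentage change = ((1 + 0.02)^1 − 1) × 100% = 2.0%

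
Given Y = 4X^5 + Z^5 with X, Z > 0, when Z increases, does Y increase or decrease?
Y increases

Taking the partial derivative:
∂Y/∂Z = 5Z^4

∂Y/∂Z = 5Z^4 > 0 (assuming positive values)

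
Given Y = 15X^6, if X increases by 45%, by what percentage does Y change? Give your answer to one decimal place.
829.4%

For Y = 15X^6:
If X → X(1 + 0.45)
Then Y → Y · (1 + 0.45)^6
     ≈ Y · 9.2941

Percentage change = ((1 + 0.45)^6 − 1) × 100% ≈ 829.4%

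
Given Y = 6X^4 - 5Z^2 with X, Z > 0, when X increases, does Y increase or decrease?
Y increases

Taking the partial derivative:
∂Y/∂X = 24X^3

∂Y/∂X = 24X^3 > 0 (assuming positive values)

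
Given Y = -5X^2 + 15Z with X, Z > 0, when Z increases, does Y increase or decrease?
Y increases

Taking the partial derivative:
∂Y/∂Z = 15

∂Y/∂Z = 15 > 0 (assuming positive values)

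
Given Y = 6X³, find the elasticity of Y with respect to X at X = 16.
Elasticity = 3

Elasticity = (dY/dX) · (X/Y)

dY/dX = 18·X²
At X = 16: dY/dX = 4608, Y = 24576

Elasticity = 4608 · (16 / 24576) = 3

Interpretation: for a small percentage change in X, the percentage change in Y is approximately 3.00 times as large.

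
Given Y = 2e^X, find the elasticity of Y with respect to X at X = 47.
Elasticity = 47

Elasticity = (dY/dX) · (X/Y)

dY/dX = 2·e^X
At X = 47: dY/dX = 2·e^47, Y = 2·e^47

Elasticity = (2·e^47) · (47 / (2·e^47)) = 47

Interpretation: for a small percentage change in X, the percentage change in Y is approximately 47.00 times as large.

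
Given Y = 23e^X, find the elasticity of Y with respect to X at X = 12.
Elasticity = 12

Elasticity = (dY/dX) · (X/Y)

dY/dX = 23·e^X
At X = 12: dY/dX = 23·e^12, Y = 23·e^12

Elasticity = (23·e^12) · (12 / (23·e^12)) = 12

Interpretation: for a small percentage change in X, the percentage change in Y is approximately 12.00 times as large.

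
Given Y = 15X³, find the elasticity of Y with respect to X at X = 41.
Elasticity = 3

Elasticity = (dY/dX) · (X/Y)

dY/dX = 45·X²
At X = 41: dY/dX = 75645, Y = 1033815

Elasticity = 75645 · (41 / 1033815) = 3

Interpretation: for a small percentage change in X, the percentage change in Y is approximately 3.00 times as large.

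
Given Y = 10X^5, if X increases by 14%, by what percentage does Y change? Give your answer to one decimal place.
92.5%

For Y = 10X^5:
If X → X(1 + 0.14)
Then Y → Y · (1 + 0.14)^5
     ≈ Y · 1.9254

Percentage change = ((1 + 0.14)^5 − 1) × 100% ≈ 92.5%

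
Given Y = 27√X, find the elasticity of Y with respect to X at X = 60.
Elasticity = 1/2

Elasticity = (dY/dX) · (X/Y)

dY/dX = 27/(2·√X)
At X = 60: dY/dX = 9·√15/20, Y = 54·√15

Elasticity = (9·√15/20) · (60 / (54·√15)) = 1/2

Interpretation: for a small percentage change in X, the percentage change in Y is approximately 0.50 times as large.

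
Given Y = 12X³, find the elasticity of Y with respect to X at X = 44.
Elasticity = 3

Elasticity = (dY/dX) · (X/Y)

dY/dX = 36·X²
At X = 44: dY/dX = 69696, Y = 1022208

Elasticity = 69696 · (44 / 1022208) = 3

Interpretation: for a small percentage change in X, the percentage change in Y is approximately 3.00 times as large.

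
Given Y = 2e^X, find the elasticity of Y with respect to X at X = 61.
Elasticity = 61

Elasticity = (dY/dX) · (X/Y)

dY/dX = 2·e^X
At X = 61: dY/dX = 2·e^61, Y = 2·e^61

Elasticity = (2·e^61) · (61 / (2·e^61)) = 61

Interpretation: for a small percentage change in X, the percentage change in Y is approximately 61.00 times as large.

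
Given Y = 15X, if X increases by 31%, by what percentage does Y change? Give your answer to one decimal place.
31.0%

For Y = 15X:
If X → X(1 + 0.31)
Then Y → Y · (1 + 0.31)^1
     = Y · 1.3100

Percentage change = ((1 + 0.31)^1 − 1) × 100% = 31.0%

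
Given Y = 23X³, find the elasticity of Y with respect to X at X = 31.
Elasticity = 3

Elasticity = (dY/dX) · (X/Y)

dY/dX = 69·X²
At X = 31: dY/dX = 66309, Y = 685193

Elasticity = 66309 · (31 / 685193) = 3

Interpretation: for a small percentage change in X, the percentage change in Y is approximately 3.00 times as large.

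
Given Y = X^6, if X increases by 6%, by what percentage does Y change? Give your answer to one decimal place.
41.9%

For Y = X^6:
If X → X(1 + 0.06)
Then Y → Y · (1 + 0.06)^6
     ≈ Y · 1.4185

Percentage change = ((1 + 0.06)^6 − 1) × 100% ≈ 41.9%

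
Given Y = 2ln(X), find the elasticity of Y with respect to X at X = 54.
Elasticity = 1/ln(54) ≈ 0.2507

Elasticity = (dY/dX) · (X/Y)

dY/dX = 2/X
At X = 54: dY/dX = 1/27, Y = 2·ln(54)

Elasticity = (1/27) · (54 / (2·ln(54))) = 1/ln(54) ≈ 0.2507

Interpretation: for a small percentage change in X, the percentage change in Y is approximately 0.25 times as large.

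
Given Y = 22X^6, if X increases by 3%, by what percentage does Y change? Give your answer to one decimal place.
19.4%

For Y = 22X^6:
If X → X(1 + 0.03)
Then Y → Y · (1 + 0.03)^6
     ≈ Y · 1.1941

Percentage change = ((1 + 0.03)^6 − 1) × 100% ≈ 19.4%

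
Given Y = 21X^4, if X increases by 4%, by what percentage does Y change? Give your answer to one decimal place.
17.0%

For Y = 21X^4:
If X → X(1 + 0.04)
Then Y → Y · (1 + 0.04)^4
     ≈ Y · 1.1699

Percentage change = ((1 + 0.04)^4 − 1) × 100% ≈ 17.0%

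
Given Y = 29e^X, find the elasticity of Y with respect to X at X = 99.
Elasticity = 99

Elasticity = (dY/dX) · (X/Y)

dY/dX = 29·e^X
At X = 99: dY/dX = 29·e^99, Y = 29·e^99

Elasticity = (29·e^99) · (99 / (29·e^99)) = 99

Interpretation: for a small percentage change in X, the percentage change in Y is approximately 99.00 times as large.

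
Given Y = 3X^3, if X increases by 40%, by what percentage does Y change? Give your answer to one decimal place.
174.4%

For Y = 3X^3:
If X → X(1 + 0.4)
Then Y → Y · (1 + 0.4)^3
     = Y · 2.7440

Percentage change = ((1 + 0.4)^3 − 1) × 100% = 174.4%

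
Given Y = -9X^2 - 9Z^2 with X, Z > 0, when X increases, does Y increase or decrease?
Y decreases

Taking the partial derivative:
∂Y/∂X = -18X

∂Y/∂X = -18X < 0 (assuming positive values)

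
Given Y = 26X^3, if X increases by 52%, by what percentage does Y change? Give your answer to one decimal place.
251.2%

For Y = 26X^3:
If X → X(1 + 0.52)
Then Y → Y · (1 + 0.52)^3
     ≈ Y · 3.5118

Percentage change = ((1 + 0.52)^3 − 1) × 100% ≈ 251.2%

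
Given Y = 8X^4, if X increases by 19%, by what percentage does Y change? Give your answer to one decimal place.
100.5%

For Y = 8X^4:
If X → X(1 + 0.19)
Then Y → Y · (1 + 0.19)^4
     ≈ Y · 2.0053

Percentage change = ((1 + 0.19)^4 − 1) × 100% ≈ 100.5%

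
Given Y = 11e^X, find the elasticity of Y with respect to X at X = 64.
Elasticity = 64

Elasticity = (dY/dX) · (X/Y)

dY/dX = 11·e^X
At X = 64: dY/dX = 11·e^64, Y = 11·e^64

Elasticity = (11·e^64) · (64 / (11·e^64)) = 64

Interpretation: for a small percentage change in X, the percentage change in Y is approximately 64.00 times as large.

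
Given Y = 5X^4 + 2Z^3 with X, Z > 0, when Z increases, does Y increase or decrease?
Y increases

Taking the partial derivative:
∂Y/∂Z = 6Z^2

∂Y/∂Z = 6Z^2 > 0 (assuming positive values)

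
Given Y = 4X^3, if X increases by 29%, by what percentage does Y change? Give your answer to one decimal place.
114.7%

For Y = 4X^3:
If X → X(1 + 0.29)
Then Y → Y · (1 + 0.29)^3
     ≈ Y · 2.1467

Percentage change = ((1 + 0.29)^3 − 1) × 100% ≈ 114.7%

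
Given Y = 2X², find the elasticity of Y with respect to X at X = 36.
Elasticity = 2

Elasticity = (dY/dX) · (X/Y)

dY/dX = 4·X
At X = 36: dY/dX = 144, Y = 2592

Elasticity = 144 · (36 / 2592) = 2

Interpretation: for a small percentage change in X, the percentage change in Y is approximately 2.00 times as large.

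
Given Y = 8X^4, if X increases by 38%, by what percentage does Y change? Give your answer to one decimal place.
262.7%

For Y = 8X^4:
If X → X(1 + 0.38)
Then Y → Y · (1 + 0.38)^4
     ≈ Y · 3.6267

Percentage change = ((1 + 0.38)^4 − 1) × 100% ≈ 262.7%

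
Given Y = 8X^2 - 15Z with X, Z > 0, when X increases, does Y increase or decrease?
Y increases

Taking the partial derivative:
∂Y/∂X = 16X

∂Y/∂X = 16X > 0 (assuming positive values)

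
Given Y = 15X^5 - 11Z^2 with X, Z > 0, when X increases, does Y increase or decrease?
Y increases

Taking the partial derivative:
∂Y/∂X = 75X^4

∂Y/∂X = 75X^4 > 0 (assuming positive values)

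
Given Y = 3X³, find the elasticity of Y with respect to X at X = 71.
Elasticity = 3

Elasticity = (dY/dX) · (X/Y)

dY/dX = 9·X²
At X = 71: dY/dX = 45369, Y = 1073733

Elasticity = 45369 · (71 / 1073733) = 3

Interpretation: for a small percentage change in X, the percentage change in Y is approximately 3.00 times as large.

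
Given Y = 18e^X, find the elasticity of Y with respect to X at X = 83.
Elasticity = 83

Elasticity = (dY/dX) · (X/Y)

dY/dX = 18·e^X
At X = 83: dY/dX = 18·e^83, Y = 18·e^83

Elasticity = (18·e^83) · (83 / (18·e^83)) = 83

Interpretation: for a small percentage change in X, the percentage change in Y is approximately 83.00 times as large.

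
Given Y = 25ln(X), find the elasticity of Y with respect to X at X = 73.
Elasticity = 1/ln(73) ≈ 0.2331

Elasticity = (dY/dX) · (X/Y)

dY/dX = 25/X
At X = 73: dY/dX = 25/73, Y = 25·ln(73)

Elasticity = (25/73) · (73 / (25·ln(73))) = 1/ln(73) ≈ 0.2331

Interpretation: for a small percentage change in X, the percentage change in Y is approximately 0.23 times as large.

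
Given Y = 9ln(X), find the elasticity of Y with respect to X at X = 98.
Elasticity = 1/ln(98) ≈ 0.2181

Elasticity = (dY/dX) · (X/Y)

dY/dX = 9/X
At X = 98: dY/dX = 9/98, Y = 9·ln(98)

Elasticity = (9/98) · (98 / (9·ln(98))) = 1/ln(98) ≈ 0.2181

Interpretation: for a small percentage change in X, the percentage change in Y is approximately 0.22 times as large.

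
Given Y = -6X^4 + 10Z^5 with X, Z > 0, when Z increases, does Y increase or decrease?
Y increases

Taking the partial derivative:
∂Y/∂Z = 50Z^4

∂Y/∂Z = 50Z^4 > 0 (assuming positive values)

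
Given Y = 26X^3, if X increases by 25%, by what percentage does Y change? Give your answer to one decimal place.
95.3%

For Y = 26X^3:
If X → X(1 + 0.25)
Then Y → Y · (1 + 0.25)^3
     ≈ Y · 1.9531

Percentage change = ((1 + 0.25)^3 − 1) × 100% ≈ 95.3%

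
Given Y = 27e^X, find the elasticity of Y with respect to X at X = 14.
Elasticity = 14

Elasticity = (dY/dX) · (X/Y)

dY/dX = 27·e^X
At X = 14: dY/dX = 27·e^14, Y = 27·e^14

Elasticity = (27·e^14) · (14 / (27·e^14)) = 14

Interpretation: for a small percentage change in X, the percentage change in Y is approximately 14.00 times as large.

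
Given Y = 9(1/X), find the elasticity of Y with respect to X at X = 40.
Elasticity = -1

Elasticity = (dY/dX) · (X/Y)

dY/dX = -9/X²
At X = 40: dY/dX = -9/1600, Y = 9/40

Elasticity = (-9/1600) · (40 / (9/40)) = -1

Interpretation: for a small percentage change in X, the percentage change in Y is approximately -1.00 times as large.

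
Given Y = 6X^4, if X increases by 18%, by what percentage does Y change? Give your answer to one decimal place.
93.9%

For Y = 6X^4:
If X → X(1 + 0.18)
Then Y → Y · (1 + 0.18)^4
     ≈ Y · 1.9388

Percentage change = ((1 + 0.18)^4 − 1) × 100% ≈ 93.9%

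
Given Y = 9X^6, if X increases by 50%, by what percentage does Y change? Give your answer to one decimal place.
1039.1%

For Y = 9X^6:
If X → X(1 + 0.5)
Then Y → Y · (1 + 0.5)^6
     ≈ Y · 11.3906

Percentage change = ((1 + 0.5)^6 − 1) × 100% ≈ 1039.1%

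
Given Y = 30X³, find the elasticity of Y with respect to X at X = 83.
Elasticity = 3

Elasticity = (dY/dX) · (X/Y)

dY/dX = 90·X²
At X = 83: dY/dX = 620010, Y = 17153610

Elasticity = 620010 · (83 / 17153610) = 3

Interpretation: for a small percentage change in X, the percentage change in Y is approximately 3.00 times as large.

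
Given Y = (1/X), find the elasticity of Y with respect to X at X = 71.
Elasticity = -1

Elasticity = (dY/dX) · (X/Y)

dY/dX = -1/X²
At X = 71: dY/dX = -1/5041, Y = 1/71

Elasticity = (-1/5041) · (71 / (1/71)) = -1

Interpretation: for a small percentage change in X, the percentage change in Y is approximately -1.00 times as large.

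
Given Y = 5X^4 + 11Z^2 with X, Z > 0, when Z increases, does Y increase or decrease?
Y increases

Taking the partial derivative:
∂Y/∂Z = 22Z

∂Y/∂Z = 22Z > 0 (assuming positive values)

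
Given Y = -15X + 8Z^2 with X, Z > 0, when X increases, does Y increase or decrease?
Y decreases

Taking the partial derivative:
∂Y/∂X = -15

∂Y/∂X = -15 < 0 (assuming positive values)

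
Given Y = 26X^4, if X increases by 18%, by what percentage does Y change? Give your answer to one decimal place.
93.9%

For Y = 26X^4:
If X → X(1 + 0.18)
Then Y → Y · (1 + 0.18)^4
     ≈ Y · 1.9388

Percentage change = ((1 + 0.18)^4 − 1) × 100% ≈ 93.9%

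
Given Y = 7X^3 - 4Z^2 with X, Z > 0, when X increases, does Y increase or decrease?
Y increases

Taking the partial derivative:
∂Y/∂X = 21X^2

∂Y/∂X = 21X^2 > 0 (assuming positive values)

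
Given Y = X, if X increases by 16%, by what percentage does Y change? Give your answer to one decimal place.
16.0%

For Y = X:
If X → X(1 + 0.16)
Then Y → Y · (1 + 0.16)^1
     = Y · 1.1600

Percentage change = ((1 + 0.16)^1 − 1) × 100% = 16.0%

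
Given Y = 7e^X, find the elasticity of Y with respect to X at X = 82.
Elasticity = 82

Elasticity = (dY/dX) · (X/Y)

dY/dX = 7·e^X
At X = 82: dY/dX = 7·e^82, Y = 7·e^82

Elasticity = (7·e^82) · (82 / (7·e^82)) = 82

Interpretation: for a small percentage change in X, the percentage change in Y is approximately 82.00 times as large.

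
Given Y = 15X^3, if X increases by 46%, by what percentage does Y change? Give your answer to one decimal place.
211.2%

For Y = 15X^3:
If X → X(1 + 0.46)
Then Y → Y · (1 + 0.46)^3
     ≈ Y · 3.1121

Percentage change = ((1 + 0.46)^3 − 1) × 100% ≈ 211.2%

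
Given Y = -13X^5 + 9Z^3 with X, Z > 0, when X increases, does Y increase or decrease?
Y decreases

Taking the partial derivative:
∂Y/∂X = -65X^4

∂Y/∂X = -65X^4 < 0 (assuming positive values)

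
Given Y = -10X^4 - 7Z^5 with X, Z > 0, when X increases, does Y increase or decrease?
Y decreases

Taking the partial derivative:
∂Y/∂X = -40X^3

∂Y/∂X = -40X^3 < 0 (assuming positive values)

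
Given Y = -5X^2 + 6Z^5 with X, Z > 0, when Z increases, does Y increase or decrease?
Y increases

Taking the partial derivative:
∂Y/∂Z = 30Z^4

∂Y/∂Z = 30Z^4 > 0 (assuming positive values)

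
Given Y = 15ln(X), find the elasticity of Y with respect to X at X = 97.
Elasticity = 1/ln(97) ≈ 0.2186

Elasticity = (dY/dX) · (X/Y)

dY/dX = 15/X
At X = 97: dY/dX = 15/97, Y = 15·ln(97)

Elasticity = (15/97) · (97 / (15·ln(97))) = 1/ln(97) ≈ 0.2186

Interpretation: for a small percentage change in X, the percentage change in Y is approximately 0.22 times as large.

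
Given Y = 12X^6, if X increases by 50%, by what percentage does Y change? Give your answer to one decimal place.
1039.1%

For Y = 12X^6:
If X → X(1 + 0.5)
Then Y → Y · (1 + 0.5)^6
     ≈ Y · 11.3906

Percentage change = ((1 + 0.5)^6 − 1) × 100% ≈ 1039.1%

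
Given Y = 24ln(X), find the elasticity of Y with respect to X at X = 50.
Elasticity = 1/ln(50) ≈ 0.2556

Elasticity = (dY/dX) · (X/Y)

dY/dX = 24/X
At X = 50: dY/dX = 12/25, Y = 24·ln(50)

Elasticity = (12/25) · (50 / (24·ln(50))) = 1/ln(50) ≈ 0.2556

Interpretation: for a small percentage change in X, the percentage change in Y is approximately 0.26 times as large.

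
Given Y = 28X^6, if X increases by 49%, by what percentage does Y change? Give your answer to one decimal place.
994.3%

For Y = 28X^6:
If X → X(1 + 0.49)
Then Y → Y · (1 + 0.49)^6
     ≈ Y · 10.9425

Percentage change = ((1 + 0.49)^6 − 1) × 100% ≈ 994.3%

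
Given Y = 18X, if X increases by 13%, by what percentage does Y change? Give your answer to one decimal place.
13.0%

For Y = 18X:
If X → X(1 + 0.13)
Then Y → Y · (1 + 0.13)^1
     = Y · 1.1300

Percentage change = ((1 + 0.13)^1 − 1) × 100% = 13.0%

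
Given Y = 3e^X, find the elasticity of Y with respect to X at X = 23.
Elasticity = 23

Elasticity = (dY/dX) · (X/Y)

dY/dX = 3·e^X
At X = 23: dY/dX = 3·e^23, Y = 3·e^23

Elasticity = (3·e^23) · (23 / (3·e^23)) = 23

Interpretation: for a small percentage change in X, the percentage change in Y is approximately 23.00 times as large.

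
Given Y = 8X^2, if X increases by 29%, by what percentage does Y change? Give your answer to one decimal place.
66.4%

For Y = 8X^2:
If X → X(1 + 0.29)
Then Y → Y · (1 + 0.29)^2
     = Y · 1.6641

Percentage change = ((1 + 0.29)^2 − 1) × 100% ≈ 66.4%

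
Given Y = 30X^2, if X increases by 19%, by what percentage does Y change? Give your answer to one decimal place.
41.6%

For Y = 30X^2:
If X → X(1 + 0.19)
Then Y → Y · (1 + 0.19)^2
     = Y · 1.4161

Percentage change = ((1 + 0.19)^2 − 1) × 100% ≈ 41.6%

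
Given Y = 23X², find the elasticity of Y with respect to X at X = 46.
Elasticity = 2

Elasticity = (dY/dX) · (X/Y)

dY/dX = 46·X
At X = 46: dY/dX = 2116, Y = 48668

Elasticity = 2116 · (46 / 48668) = 2

Interpretation: for a small percentage change in X, the percentage change in Y is approximately 2.00 times as large.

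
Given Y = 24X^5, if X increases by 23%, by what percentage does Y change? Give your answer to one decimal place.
181.5%

For Y = 24X^5:
If X → X(1 + 0.23)
Then Y → Y · (1 + 0.23)^5
     ≈ Y · 2.8153

Percentage change = ((1 + 0.23)^5 − 1) × 100% ≈ 181.5%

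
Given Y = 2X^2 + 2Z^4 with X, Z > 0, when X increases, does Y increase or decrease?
Y increases

Taking the partial derivative:
∂Y/∂X = 4X

∂Y/∂X = 4X > 0 (assuming positive values)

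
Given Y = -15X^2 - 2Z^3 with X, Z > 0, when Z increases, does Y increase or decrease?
Y decreases

Taking the partial derivative:
∂Y/∂Z = -6Z^2

∂Y/∂Z = -6Z^2 < 0 (assuming positive values)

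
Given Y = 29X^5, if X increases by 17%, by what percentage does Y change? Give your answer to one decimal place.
119.2%

For Y = 29X^5:
If X → X(1 + 0.17)
Then Y → Y · (1 + 0.17)^5
     ≈ Y · 2.1924

Percentage change = ((1 + 0.17)^5 − 1) × 100% ≈ 119.2%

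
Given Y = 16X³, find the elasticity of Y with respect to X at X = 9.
Elasticity = 3

Elasticity = (dY/dX) · (X/Y)

dY/dX = 48·X²
At X = 9: dY/dX = 3888, Y = 11664

Elasticity = 3888 · (9 / 11664) = 3

Interpretation: for a small percentage change in X, the percentage change in Y is approximately 3.00 times as large.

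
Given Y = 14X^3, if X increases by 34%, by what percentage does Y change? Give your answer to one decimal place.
140.6%

For Y = 14X^3:
If X → X(1 + 0.34)
Then Y → Y · (1 + 0.34)^3
     ≈ Y · 2.4061

Percentage change = ((1 + 0.34)^3 − 1) × 100% ≈ 140.6%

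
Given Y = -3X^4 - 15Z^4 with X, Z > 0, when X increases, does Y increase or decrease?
Y decreases

Taking the partial derivative:
∂Y/∂X = -12X^3

∂Y/∂X = -12X^3 < 0 (assuming positive values)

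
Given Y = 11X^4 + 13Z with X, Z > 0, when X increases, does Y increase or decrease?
Y increases

Taking the partial derivative:
∂Y/∂X = 44X^3

∂Y/∂X = 44X^3 > 0 (assuming positive values)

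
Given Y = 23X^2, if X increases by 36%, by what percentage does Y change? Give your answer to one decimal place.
85.0%

For Y = 23X^2:
If X → X(1 + 0.36)
Then Y → Y · (1 + 0.36)^2
     = Y · 1.8496

Percentage change = ((1 + 0.36)^2 − 1) × 100% ≈ 85.0%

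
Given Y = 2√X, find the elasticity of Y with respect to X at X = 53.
Elasticity = 1/2

Elasticity = (dY/dX) · (X/Y)

dY/dX = 1/√X
At X = 53: dY/dX = √53/53, Y = 2·√53

Elasticity = (√53/53) · (53 / (2·√53)) = 1/2

Interpretation: for a small percentage change in X, the percentage change in Y is approximately 0.50 times as large.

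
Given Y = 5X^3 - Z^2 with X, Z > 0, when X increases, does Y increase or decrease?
Y increases

Taking the partial derivative:
∂Y/∂X = 15X^2

∂Y/∂X = 15X^2 > 0 (assuming positive values)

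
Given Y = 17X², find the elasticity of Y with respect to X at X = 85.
Elasticity = 2

Elasticity = (dY/dX) · (X/Y)

dY/dX = 34·X
At X = 85: dY/dX = 2890, Y = 122825

Elasticity = 2890 · (85 / 122825) = 2

Interpretation: for a small percentage change in X, the percentage change in Y is approximately 2.00 times as large.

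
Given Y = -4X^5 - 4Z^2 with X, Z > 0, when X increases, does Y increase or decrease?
Y decreases

Taking the partial derivative:
∂Y/∂X = -20X^4

∂Y/∂X = -20X^4 < 0 (assuming positive values)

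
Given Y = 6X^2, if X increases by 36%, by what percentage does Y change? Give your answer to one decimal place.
85.0%

For Y = 6X^2:
If X → X(1 + 0.36)
Then Y → Y · (1 + 0.36)^2
     = Y · 1.8496

Percentage change = ((1 + 0.36)^2 − 1) × 100% ≈ 85.0%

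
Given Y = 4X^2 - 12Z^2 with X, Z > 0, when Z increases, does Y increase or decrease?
Y decreases

Taking the partial derivative:
∂Y/∂Z = -24Z

∂Y/∂Z = -24Z < 0 (assuming positive values)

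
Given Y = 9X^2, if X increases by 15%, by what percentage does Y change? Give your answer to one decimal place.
32.3%

For Y = 9X^2:
If X → X(1 + 0.15)
Then Y → Y · (1 + 0.15)^2
     = Y · 1.3225

Percentage change = ((1 + 0.15)^2 − 1) × 100% ≈ 32.3%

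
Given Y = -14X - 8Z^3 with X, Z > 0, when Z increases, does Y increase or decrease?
Y decreases

Taking the partial derivative:
∂Y/∂Z = -24Z^2

∂Y/∂Z = -24Z^2 < 0 (assuming positive values)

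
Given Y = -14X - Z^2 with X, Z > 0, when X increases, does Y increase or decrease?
Y decreases

Taking the partial derivative:
∂Y/∂X = -14

∂Y/∂X = -14 < 0 (assuming positive values)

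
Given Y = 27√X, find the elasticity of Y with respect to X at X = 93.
Elasticity = 1/2

Elasticity = (dY/dX) · (X/Y)

dY/dX = 27/(2·√X)
At X = 93: dY/dX = 9·√93/62, Y = 27·√93

Elasticity = (9·√93/62) · (93 / (27·√93)) = 1/2

Interpretation: for a small percentage change in X, the percentage change in Y is approximately 0.50 times as large.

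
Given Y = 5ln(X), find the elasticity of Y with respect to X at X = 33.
Elasticity = 1/ln(33) ≈ 0.2860

Elasticity = (dY/dX) · (X/Y)

dY/dX = 5/X
At X = 33: dY/dX = 5/33, Y = 5·ln(33)

Elasticity = (5/33) · (33 / (5·ln(33))) = 1/ln(33) ≈ 0.2860

Interpretation: for a small percentage change in X, the percentage change in Y is approximately 0.29 times as large.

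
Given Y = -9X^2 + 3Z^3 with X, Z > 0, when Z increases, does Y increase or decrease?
Y increases

Taking the partial derivative:
∂Y/∂Z = 9Z^2

∂Y/∂Z = 9Z^2 > 0 (assuming positive values)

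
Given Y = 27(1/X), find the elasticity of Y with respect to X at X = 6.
Elasticity = -1

Elasticity = (dY/dX) · (X/Y)

dY/dX = -27/X²
At X = 6: dY/dX = -3/4, Y = 9/2

Elasticity = (-3/4) · (6 / (9/2)) = -1

Interpretation: for a small percentage change in X, the percentage change in Y is approximately -1.00 times as large.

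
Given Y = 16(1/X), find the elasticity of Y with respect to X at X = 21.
Elasticity = -1

Elasticity = (dY/dX) · (X/Y)

dY/dX = -16/X²
At X = 21: dY/dX = -16/441, Y = 16/21

Elasticity = (-16/441) · (21 / (16/21)) = -1

Interpretation: for a small percentage change in X, the percentage change in Y is approximately -1.00 times as large.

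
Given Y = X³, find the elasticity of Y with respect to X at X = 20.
Elasticity = 3

Elasticity = (dY/dX) · (X/Y)

dY/dX = 3·X²
At X = 20: dY/dX = 1200, Y = 8000

Elasticity = 1200 · (20 / 8000) = 3

Interpretation: for a small percentage change in X, the percentage change in Y is approximately 3.00 times as large.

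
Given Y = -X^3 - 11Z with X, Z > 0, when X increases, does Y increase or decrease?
Y decreases

Taking the partial derivative:
∂Y/∂X = -3X^2

∂Y/∂X = -3X^2 < 0 (assuming positive values)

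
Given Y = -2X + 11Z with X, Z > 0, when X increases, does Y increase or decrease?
Y decreases

Taking the partial derivative:
∂Y/∂X = -2

∂Y/∂X = -2 < 0 (assuming positive values)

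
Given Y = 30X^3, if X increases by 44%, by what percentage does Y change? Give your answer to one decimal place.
198.6%

For Y = 30X^3:
If X → X(1 + 0.44)
Then Y → Y · (1 + 0.44)^3
     ≈ Y · 2.9860

Percentage change = ((1 + 0.44)^3 − 1) × 100% ≈ 198.6%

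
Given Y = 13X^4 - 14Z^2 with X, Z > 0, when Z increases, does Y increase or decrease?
Y decreases

Taking the partial derivative:
∂Y/∂Z = -28Z

∂Y/∂Z = -28Z < 0 (assuming positive values)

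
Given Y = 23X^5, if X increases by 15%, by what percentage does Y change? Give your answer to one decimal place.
101.1%

For Y = 23X^5:
If X → X(1 + 0.15)
Then Y → Y · (1 + 0.15)^5
     ≈ Y · 2.0114

Percentage change = ((1 + 0.15)^5 − 1) × 100% ≈ 101.1%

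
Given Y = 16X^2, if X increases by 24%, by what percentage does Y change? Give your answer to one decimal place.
53.8%

For Y = 16X^2:
If X → X(1 + 0.24)
Then Y → Y · (1 + 0.24)^2
     = Y · 1.5376

Percentage change = ((1 + 0.24)^2 − 1) × 100% ≈ 53.8%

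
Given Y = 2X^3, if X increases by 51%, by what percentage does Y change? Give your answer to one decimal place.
244.3%

For Y = 2X^3:
If X → X(1 + 0.51)
Then Y → Y · (1 + 0.51)^3
     ≈ Y · 3.4430

Percentage change = ((1 + 0.51)^3 − 1) × 100% ≈ 244.3%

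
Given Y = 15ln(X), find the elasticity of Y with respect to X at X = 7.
Elasticity = 1/ln(7) ≈ 0.5139

Elasticity = (dY/dX) · (X/Y)

dY/dX = 15/X
At X = 7: dY/dX = 15/7, Y = 15·ln(7)

Elasticity = (15/7) · (7 / (15·ln(7))) = 1/ln(7) ≈ 0.5139

Interpretation: for a small percentage change in X, the percentage change in Y is approximately 0.51 times as large.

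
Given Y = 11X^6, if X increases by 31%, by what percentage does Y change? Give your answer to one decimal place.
405.4%

For Y = 11X^6:
If X → X(1 + 0.31)
Then Y → Y · (1 + 0.31)^6
     ≈ Y · 5.0539

Percentage change = ((1 + 0.31)^6 − 1) × 100% ≈ 405.4%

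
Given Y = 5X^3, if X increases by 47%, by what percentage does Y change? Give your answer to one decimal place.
217.7%

For Y = 5X^3:
If X → X(1 + 0.47)
Then Y → Y · (1 + 0.47)^3
     ≈ Y · 3.1765

Percentage change = ((1 + 0.47)^3 − 1) × 100% ≈ 217.7%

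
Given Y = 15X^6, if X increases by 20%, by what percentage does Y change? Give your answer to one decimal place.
198.6%

For Y = 15X^6:
If X → X(1 + 0.2)
Then Y → Y · (1 + 0.2)^6
     ≈ Y · 2.9860

Percentage change = ((1 + 0.2)^6 − 1) × 100% ≈ 198.6%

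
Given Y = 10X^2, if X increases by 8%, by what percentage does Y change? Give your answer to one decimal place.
16.6%

For Y = 10X^2:
If X → X(1 + 0.08)
Then Y → Y · (1 + 0.08)^2
     = Y · 1.1664

Percentage change = ((1 + 0.08)^2 − 1) × 100% ≈ 16.6%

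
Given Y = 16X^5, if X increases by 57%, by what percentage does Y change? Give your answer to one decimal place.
853.9%

For Y = 16X^5:
If X → X(1 + 0.57)
Then Y → Y · (1 + 0.57)^5
     ≈ Y · 9.5389

Percentage change = ((1 + 0.57)^5 − 1) × 100% ≈ 853.9%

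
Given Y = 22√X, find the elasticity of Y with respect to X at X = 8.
Elasticity = 1/2

Elasticity = (dY/dX) · (X/Y)

dY/dX = 11/√X
At X = 8: dY/dX = 11·√2/4, Y = 44·√2

Elasticity = (11·√2/4) · (8 / (44·√2)) = 1/2

Interpretation: for a small percentage change in X, the percentage change in Y is approximately 0.50 times as large.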